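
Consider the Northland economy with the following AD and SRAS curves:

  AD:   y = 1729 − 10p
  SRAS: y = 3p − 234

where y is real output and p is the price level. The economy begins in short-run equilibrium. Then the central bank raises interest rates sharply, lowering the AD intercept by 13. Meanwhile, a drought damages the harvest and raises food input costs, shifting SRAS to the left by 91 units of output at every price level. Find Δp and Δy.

Δp = +6, Δy = -73

After both shocks: AD is y = 1716 − 10p and SRAS is y = 3p − 325.
Setting them equal: 2041 = 13p, so p = 157.
y = 1716 − 10·157 = 146.
Initially p = 151, y = 219, so Δp = +6 and Δy = -73.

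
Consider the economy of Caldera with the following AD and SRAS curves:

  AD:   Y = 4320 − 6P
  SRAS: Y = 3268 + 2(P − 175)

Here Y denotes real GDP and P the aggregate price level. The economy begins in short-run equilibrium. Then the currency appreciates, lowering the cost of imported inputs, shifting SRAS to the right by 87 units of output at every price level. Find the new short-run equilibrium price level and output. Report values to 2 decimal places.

P = 164.38, Y = 3333.75

This is a positive supply shock: SRAS shifts right.
New SRAS: Y = 3005 + 2P.
Set AD = SRAS: 4320 − 6P = 3005 + 2P, so 1315 = 8P and P = 164.38.
Substituting into AD, Y = 3333.75.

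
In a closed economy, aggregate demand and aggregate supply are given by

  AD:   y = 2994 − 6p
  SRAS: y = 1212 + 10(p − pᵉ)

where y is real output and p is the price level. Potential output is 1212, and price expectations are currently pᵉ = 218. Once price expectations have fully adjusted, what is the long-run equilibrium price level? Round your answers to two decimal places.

Short run: with pᵉ = 218, SRAS is y = 10p − 968. Setting AD = SRAS gives 3962 = 16p, so p = 247.63 and y = 2994 − 6p = 1508.25.
Output 1508.25 is above potential 1212, so over time expected prices rise and SRAS shifts left until y returns to 1212.
Long run: y = 1212 on the AD curve gives 1212 = 2994 − 6p, so p = 297.00.

Long-run p = 297.00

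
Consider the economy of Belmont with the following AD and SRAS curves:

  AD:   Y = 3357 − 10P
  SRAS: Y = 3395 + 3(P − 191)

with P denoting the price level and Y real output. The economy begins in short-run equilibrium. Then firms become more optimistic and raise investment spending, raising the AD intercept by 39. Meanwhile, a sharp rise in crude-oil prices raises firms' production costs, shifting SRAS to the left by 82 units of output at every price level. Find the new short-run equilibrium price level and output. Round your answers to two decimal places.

After both shocks: AD is Y = 3396 − 10P and SRAS is Y = 2740 + 3P.
Setting them equal: 656 = 13P, so P = 50.46.
Substituting into AD, Y = 2891.38.

P = 50.46, Y = 2891.38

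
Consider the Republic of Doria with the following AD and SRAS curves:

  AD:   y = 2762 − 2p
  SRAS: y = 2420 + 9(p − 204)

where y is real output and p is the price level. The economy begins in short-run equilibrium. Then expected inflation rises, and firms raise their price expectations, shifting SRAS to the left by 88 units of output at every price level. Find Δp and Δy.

Δp = +8, Δy = -16

This is a negative supply shock: SRAS shifts left.
New SRAS: y = 496 + 9p.
Set AD = SRAS: 2762 − 2p = 496 + 9p, so 2266 = 11p and p = 206.
y = 2762 − 2·206 = 2350.
Initially p = 198, y = 2366, so Δp = +8 and Δy = -16.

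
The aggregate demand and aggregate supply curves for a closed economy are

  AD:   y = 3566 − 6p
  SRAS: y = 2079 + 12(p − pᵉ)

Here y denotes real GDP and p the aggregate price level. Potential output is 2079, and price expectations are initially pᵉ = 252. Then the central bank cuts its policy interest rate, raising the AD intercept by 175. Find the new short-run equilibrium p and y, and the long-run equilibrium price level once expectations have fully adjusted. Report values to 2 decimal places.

Short run: p = 260.33, y = 2179.00. Long run: p = 277.00.

AD shifts right: new AD is y = 3741 − 6p. With pᵉ = 252, SRAS is y = 12p − 945.
Short run: 3741 − 6p = 12p − 945 gives 4686 = 18p, so p = 260.33 and y = 3741 − 6p = 2179.00.
y = 2179.00 is above potential 2079; expectations adjust and SRAS shifts left until y = 2079.
Long run: on the new AD curve, 2079 = 3741 − 6p gives p = 277.00.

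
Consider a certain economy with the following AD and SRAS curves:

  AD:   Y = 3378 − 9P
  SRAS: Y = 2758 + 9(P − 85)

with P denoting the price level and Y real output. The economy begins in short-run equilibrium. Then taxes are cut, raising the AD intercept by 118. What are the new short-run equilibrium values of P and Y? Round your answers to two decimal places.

P = 83.50, Y = 2744.50

This is a positive demand shock: AD shifts right.
New AD: Y = 3496 − 9P.
SRAS can be written Y = 1993 + 9P.
Set AD = SRAS: 3496 − 9P = 1993 + 9P, so 1503 = 18P and P = 83.50.
Substituting into AD, Y = 2744.50.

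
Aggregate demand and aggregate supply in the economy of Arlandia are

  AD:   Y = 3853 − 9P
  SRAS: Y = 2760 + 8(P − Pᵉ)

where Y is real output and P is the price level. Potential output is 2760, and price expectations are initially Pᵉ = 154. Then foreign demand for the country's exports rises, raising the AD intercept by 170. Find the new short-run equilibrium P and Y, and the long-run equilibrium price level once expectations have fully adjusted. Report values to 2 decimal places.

Short run: P = 146.76, Y = 2702.12. Long run: P = 140.33.

AD shifts right: new AD is Y = 4023 − 9P. With Pᵉ = 154, SRAS is Y = 1528 + 8P.
Short run: 4023 − 9P = 1528 + 8P gives 2495 = 17P, so P = 146.76 and Y = 4023 − 9P = 2702.12.
Y = 2702.12 is below potential 2760; expectations adjust and SRAS shifts right until Y = 2760.
Long run: on the new AD curve, 2760 = 4023 − 9P gives P = 140.33.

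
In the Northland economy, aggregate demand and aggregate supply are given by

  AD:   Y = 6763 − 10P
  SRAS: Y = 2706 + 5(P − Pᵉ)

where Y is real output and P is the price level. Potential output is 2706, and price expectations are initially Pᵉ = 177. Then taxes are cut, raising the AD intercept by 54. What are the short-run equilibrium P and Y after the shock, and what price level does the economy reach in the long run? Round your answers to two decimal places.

AD shifts right: new AD is Y = 6817 − 10P. With Pᵉ = 177, SRAS is Y = 1821 + 5P.
Short run: 6817 − 10P = 1821 + 5P gives 4996 = 15P, so P = 333.07 and Y = 6817 − 10P = 3486.33.
Y = 3486.33 is above potential 2706; expectations adjust and SRAS shifts left until Y = 2706.
Long run: on the new AD curve, 2706 = 6817 − 10P gives P = 411.10.

Short run: P = 333.07, Y = 3486.33. Long run: P = 411.10.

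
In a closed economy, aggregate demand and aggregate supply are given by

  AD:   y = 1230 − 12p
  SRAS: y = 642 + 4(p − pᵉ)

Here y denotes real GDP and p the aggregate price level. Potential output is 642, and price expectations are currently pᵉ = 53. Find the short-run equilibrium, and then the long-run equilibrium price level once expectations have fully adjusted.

Short run: p = 50, y = 630. Long run: p = 49.

Short run: with pᵉ = 53, SRAS is y = 430 + 4p. Setting AD = SRAS gives 800 = 16p, so p = 50 and y = 1230 − 12·50 = 630.
Output 630 is below potential 642, so over time expected prices fall and SRAS shifts right until y returns to 642.
Long run: y = 642 on the AD curve gives 642 = 1230 − 12p, so p = 49.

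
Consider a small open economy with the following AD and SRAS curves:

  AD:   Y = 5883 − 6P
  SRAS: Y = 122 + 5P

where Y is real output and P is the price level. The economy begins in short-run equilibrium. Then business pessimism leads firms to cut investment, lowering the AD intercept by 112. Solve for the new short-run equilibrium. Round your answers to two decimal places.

P = 513.55, Y = 2689.73

This is a negative demand shock: AD shifts left.
New AD: Y = 5771 − 6P.
Set AD = SRAS: 5771 − 6P = 122 + 5P, so 5649 = 11P and P = 513.55.
Substituting into AD, Y = 2689.73.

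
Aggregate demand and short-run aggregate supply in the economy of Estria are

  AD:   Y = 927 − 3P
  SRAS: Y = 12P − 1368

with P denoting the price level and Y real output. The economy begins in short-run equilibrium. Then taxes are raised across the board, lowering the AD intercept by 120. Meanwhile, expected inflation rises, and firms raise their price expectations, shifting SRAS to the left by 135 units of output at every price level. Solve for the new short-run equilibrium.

P = 154, Y = 345

After both shocks: AD is Y = 807 − 3P and SRAS is Y = 12P − 1503.
Setting them equal: 2310 = 15P, so P = 154.
Y = 807 − 3·154 = 345.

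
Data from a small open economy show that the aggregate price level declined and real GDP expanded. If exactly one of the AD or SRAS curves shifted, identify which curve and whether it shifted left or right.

P fell and Y rose. An AD shift moves P and Y in the same direction; an SRAS shift moves them in opposite directions.
Here P and Y moved in opposite directions, so the SRAS curve shifted.
Since Y rose, SRAS shifted right.

SRAS shifted right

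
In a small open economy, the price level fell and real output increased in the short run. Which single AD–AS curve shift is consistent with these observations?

P fell and Y rose. An AD shift moves P and Y in the same direction; an SRAS shift moves them in opposite directions.
Here P and Y moved in opposite directions, so the SRAS curve shifted.
Since Y rose, SRAS shifted right.

SRAS shifted right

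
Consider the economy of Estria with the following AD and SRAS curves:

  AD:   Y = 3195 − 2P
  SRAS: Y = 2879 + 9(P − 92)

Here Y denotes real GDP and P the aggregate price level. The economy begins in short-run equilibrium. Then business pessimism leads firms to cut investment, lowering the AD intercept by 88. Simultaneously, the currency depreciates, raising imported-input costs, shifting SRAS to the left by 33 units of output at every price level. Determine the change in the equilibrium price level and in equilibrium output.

ΔP = -5, ΔY = -78

After both shocks: AD is Y = 3107 − 2P and SRAS is Y = 2018 + 9P.
Setting them equal: 1089 = 11P, so P = 99.
Y = 3107 − 2·99 = 2909.
Initially P = 104, Y = 2987, so ΔP = -5 and ΔY = -78.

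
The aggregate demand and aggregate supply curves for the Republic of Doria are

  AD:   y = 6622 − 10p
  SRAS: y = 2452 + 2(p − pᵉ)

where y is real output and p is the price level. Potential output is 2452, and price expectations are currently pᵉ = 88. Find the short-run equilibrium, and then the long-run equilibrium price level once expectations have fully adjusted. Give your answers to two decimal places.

Short run: with pᵉ = 88, SRAS is y = 2276 + 2p. Setting AD = SRAS gives 4346 = 12p, so p = 362.17 and y = 6622 − 10p = 3000.33.
Output 3000.33 is above potential 2452, so over time expected prices rise and SRAS shifts left until y returns to 2452.
Long run: y = 2452 on the AD curve gives 2452 = 6622 − 10p, so p = 417.00.

Short run: p = 362.17, y = 3000.33. Long run: p = 417.00.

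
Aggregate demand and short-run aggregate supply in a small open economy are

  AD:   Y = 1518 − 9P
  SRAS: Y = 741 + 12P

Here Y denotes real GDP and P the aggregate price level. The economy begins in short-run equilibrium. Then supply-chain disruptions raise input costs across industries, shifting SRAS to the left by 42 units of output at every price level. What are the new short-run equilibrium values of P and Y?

P = 39, Y = 1167

This is a negative supply shock: SRAS shifts left.
New SRAS: Y = 699 + 12P.
Set AD = SRAS: 1518 − 9P = 699 + 12P, so 819 = 21P and P = 39.
Y = 1518 − 9·39 = 1167.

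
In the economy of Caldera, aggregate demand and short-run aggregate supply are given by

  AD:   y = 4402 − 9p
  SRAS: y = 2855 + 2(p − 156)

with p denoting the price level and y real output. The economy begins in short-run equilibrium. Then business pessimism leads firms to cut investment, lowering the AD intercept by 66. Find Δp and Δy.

Δp = -6, Δy = -12

This is a negative demand shock: AD shifts left.
New AD: y = 4336 − 9p.
SRAS can be written y = 2543 + 2p.
Set AD = SRAS: 4336 − 9p = 2543 + 2p, so 1793 = 11p and p = 163.
y = 4336 − 9·163 = 2869.
Initially p = 169, y = 2881, so Δp = -6 and Δy = -12.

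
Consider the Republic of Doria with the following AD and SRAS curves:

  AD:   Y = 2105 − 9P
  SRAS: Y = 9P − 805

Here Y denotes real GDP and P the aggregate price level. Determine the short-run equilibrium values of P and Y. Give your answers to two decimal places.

P = 161.67, Y = 650.00

Set AD = SRAS: 2105 − 9P = 9P − 805, so 2910 = 18P and P = 161.67.
Substituting into AD, Y = 2105 − 9P = 650.00.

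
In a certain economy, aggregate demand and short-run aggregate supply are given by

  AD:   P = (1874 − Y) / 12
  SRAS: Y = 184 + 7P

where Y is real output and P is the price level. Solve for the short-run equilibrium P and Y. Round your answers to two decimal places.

P = 88.95, Y = 806.63

Rearrange AD to Y = 1874 − 12P.
Set AD = SRAS: 1874 − 12P = 184 + 7P, so 1690 = 19P and P = 88.95.
Substituting into AD, Y = 1874 − 12P = 806.63.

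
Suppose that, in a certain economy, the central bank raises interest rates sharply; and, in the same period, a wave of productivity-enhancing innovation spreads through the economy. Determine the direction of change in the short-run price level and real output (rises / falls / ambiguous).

The first event is a negative demand shock: AD shifts left, which by itself pushes P down and Y down.
The second is a favourable supply shock: SRAS shifts right, which by itself pushes P down and Y up.
Both shocks push P down, so P falls. The two shocks push Y in opposite directions, so the effect on Y is ambiguous.

Price level: falls; output: ambiguous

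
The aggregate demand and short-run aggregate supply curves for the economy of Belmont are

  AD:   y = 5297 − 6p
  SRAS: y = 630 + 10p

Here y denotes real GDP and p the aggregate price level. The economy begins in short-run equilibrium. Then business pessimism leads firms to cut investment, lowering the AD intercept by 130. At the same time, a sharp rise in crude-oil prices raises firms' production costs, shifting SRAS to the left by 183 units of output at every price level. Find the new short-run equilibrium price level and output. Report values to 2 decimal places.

p = 295.00, y = 3397.00

After both shocks: AD is y = 5167 − 6p and SRAS is y = 447 + 10p.
Setting them equal: 4720 = 16p, so p = 295.00.
Substituting into AD, y = 3397.00.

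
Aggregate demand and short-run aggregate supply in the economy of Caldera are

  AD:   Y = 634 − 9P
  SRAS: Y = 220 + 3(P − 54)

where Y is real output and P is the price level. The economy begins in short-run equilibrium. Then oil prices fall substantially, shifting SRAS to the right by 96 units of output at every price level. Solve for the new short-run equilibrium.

This is a positive supply shock: SRAS shifts right.
New SRAS: Y = 154 + 3P.
Set AD = SRAS: 634 − 9P = 154 + 3P, so 480 = 12P and P = 40.
Y = 634 − 9·40 = 274.

P = 40, Y = 274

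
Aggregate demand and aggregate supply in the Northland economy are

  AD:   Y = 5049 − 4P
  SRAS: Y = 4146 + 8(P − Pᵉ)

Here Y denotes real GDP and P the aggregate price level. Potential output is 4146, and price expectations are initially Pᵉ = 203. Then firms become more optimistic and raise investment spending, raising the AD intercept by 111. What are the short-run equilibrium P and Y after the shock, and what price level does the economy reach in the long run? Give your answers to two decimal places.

AD shifts right: new AD is Y = 5160 − 4P. With Pᵉ = 203, SRAS is Y = 2522 + 8P.
Short run: 5160 − 4P = 2522 + 8P gives 2638 = 12P, so P = 219.83 and Y = 5160 − 4P = 4280.67.
Y = 4280.67 is above potential 4146; expectations adjust and SRAS shifts left until Y = 4146.
Long run: on the new AD curve, 4146 = 5160 − 4P gives P = 253.50.

Short run: P = 219.83, Y = 4280.67. Long run: P = 253.50.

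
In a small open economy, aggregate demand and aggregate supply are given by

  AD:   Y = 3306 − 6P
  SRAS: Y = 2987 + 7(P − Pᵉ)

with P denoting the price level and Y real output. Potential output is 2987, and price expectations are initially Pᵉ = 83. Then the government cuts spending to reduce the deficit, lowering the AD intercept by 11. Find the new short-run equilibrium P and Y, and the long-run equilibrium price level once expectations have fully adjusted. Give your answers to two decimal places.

AD shifts left: new AD is Y = 3295 − 6P. With Pᵉ = 83, SRAS is Y = 2406 + 7P.
Short run: 3295 − 6P = 2406 + 7P gives 889 = 13P, so P = 68.38 and Y = 3295 − 6P = 2884.69.
Y = 2884.69 is below potential 2987; expectations adjust and SRAS shifts right until Y = 2987.
Long run: on the new AD curve, 2987 = 3295 − 6P gives P = 51.33.

Short run: P = 68.38, Y = 2884.69. Long run: P = 51.33.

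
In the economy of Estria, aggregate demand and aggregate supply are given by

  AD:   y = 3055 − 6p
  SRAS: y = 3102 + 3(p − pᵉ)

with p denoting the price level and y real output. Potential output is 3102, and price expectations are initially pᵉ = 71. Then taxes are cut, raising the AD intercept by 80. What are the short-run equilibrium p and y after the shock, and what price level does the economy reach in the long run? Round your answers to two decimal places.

Short run: p = 27.33, y = 2971.00. Long run: p = 5.50.

AD shifts right: new AD is y = 3135 − 6p. With pᵉ = 71, SRAS is y = 2889 + 3p.
Short run: 3135 − 6p = 2889 + 3p gives 246 = 9p, so p = 27.33 and y = 3135 − 6p = 2971.00.
y = 2971.00 is below potential 3102; expectations adjust and SRAS shifts right until y = 3102.
Long run: on the new AD curve, 3102 = 3135 − 6p gives p = 5.50.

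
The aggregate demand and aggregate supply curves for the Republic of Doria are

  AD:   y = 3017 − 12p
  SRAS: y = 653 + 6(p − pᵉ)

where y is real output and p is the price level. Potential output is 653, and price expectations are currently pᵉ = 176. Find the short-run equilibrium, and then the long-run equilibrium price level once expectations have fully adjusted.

Short run: p = 190, y = 737. Long run: p = 197.

Short run: with pᵉ = 176, SRAS is y = 6p − 403. Setting AD = SRAS gives 3420 = 18p, so p = 190 and y = 3017 − 12·190 = 737.
Output 737 is above potential 653, so over time expected prices rise and SRAS shifts left until y returns to 653.
Long run: y = 653 on the AD curve gives 653 = 3017 − 12p, so p = 197.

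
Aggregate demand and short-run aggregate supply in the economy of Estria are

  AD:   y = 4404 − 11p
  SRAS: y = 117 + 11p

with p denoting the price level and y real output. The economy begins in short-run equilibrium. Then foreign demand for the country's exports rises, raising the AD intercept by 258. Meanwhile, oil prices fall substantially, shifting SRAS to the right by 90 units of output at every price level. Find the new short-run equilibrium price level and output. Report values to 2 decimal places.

After both shocks: AD is y = 4662 − 11p and SRAS is y = 207 + 11p.
Setting them equal: 4455 = 22p, so p = 202.50.
Substituting into AD, y = 2434.50.

p = 202.50, y = 2434.50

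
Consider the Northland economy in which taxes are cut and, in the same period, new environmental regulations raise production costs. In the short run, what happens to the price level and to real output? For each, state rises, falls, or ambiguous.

The first event is a positive demand shock: AD shifts right, which by itself pushes P up and Y up.
The second is an adverse supply shock: SRAS shifts left, which by itself pushes P up and Y down.
Both shocks push P up, so P rises. The two shocks push Y in opposite directions, so the effect on Y is ambiguous.

Price level: rises; output: ambiguous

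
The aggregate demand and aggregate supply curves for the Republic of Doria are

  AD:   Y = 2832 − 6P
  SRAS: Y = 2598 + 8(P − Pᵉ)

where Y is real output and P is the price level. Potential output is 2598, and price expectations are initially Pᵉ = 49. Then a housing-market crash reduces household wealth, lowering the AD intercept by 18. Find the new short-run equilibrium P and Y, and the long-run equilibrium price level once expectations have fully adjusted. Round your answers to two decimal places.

Short run: P = 43.43, Y = 2553.43. Long run: P = 36.00.

AD shifts left: new AD is Y = 2814 − 6P. With Pᵉ = 49, SRAS is Y = 2206 + 8P.
Short run: 2814 − 6P = 2206 + 8P gives 608 = 14P, so P = 43.43 and Y = 2814 − 6P = 2553.43.
Y = 2553.43 is below potential 2598; expectations adjust and SRAS shifts right until Y = 2598.
Long run: on the new AD curve, 2598 = 2814 − 6P gives P = 36.00.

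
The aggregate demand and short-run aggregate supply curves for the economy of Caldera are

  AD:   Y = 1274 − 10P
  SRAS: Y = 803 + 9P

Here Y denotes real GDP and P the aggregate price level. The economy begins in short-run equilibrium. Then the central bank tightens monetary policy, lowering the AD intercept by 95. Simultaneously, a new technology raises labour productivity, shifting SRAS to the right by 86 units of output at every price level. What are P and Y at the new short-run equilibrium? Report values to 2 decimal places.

After both shocks: AD is Y = 1179 − 10P and SRAS is Y = 889 + 9P.
Setting them equal: 290 = 19P, so P = 15.26.
Substituting into AD, Y = 1026.37.

P = 15.26, Y = 1026.37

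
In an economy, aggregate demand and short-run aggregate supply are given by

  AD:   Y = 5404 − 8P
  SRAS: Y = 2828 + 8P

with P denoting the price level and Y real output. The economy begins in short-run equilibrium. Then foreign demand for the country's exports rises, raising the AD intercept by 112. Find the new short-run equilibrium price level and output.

This is a positive demand shock: AD shifts right.
New AD: Y = 5516 − 8P.
Set AD = SRAS: 5516 − 8P = 2828 + 8P, so 2688 = 16P and P = 168.
Y = 5516 − 8·168 = 4172.

P = 168, Y = 4172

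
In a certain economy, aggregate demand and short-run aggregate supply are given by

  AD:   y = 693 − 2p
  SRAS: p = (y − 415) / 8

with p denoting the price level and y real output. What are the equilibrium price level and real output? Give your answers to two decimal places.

Rearrange SRAS to y = 415 + 8p.
Set AD = SRAS: 693 − 2p = 415 + 8p, so 278 = 10p and p = 27.80.
Substituting into AD, y = 693 − 2p = 637.40.

p = 27.80, y = 637.40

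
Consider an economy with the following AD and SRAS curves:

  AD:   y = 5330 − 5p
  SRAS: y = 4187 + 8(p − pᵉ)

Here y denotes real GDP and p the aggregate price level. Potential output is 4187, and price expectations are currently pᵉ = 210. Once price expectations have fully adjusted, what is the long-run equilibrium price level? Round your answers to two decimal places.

Short run: with pᵉ = 210, SRAS is y = 2507 + 8p. Setting AD = SRAS gives 2823 = 13p, so p = 217.15 and y = 5330 − 5p = 4244.23.
Output 4244.23 is above potential 4187, so over time expected prices rise and SRAS shifts left until y returns to 4187.
Long run: y = 4187 on the AD curve gives 4187 = 5330 − 5p, so p = 228.60.

Long-run p = 228.60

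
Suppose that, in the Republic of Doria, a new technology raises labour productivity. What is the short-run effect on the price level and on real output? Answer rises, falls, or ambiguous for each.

Price level: falls; output: rises

This is a favourable supply shock: SRAS shifts right.
Moving along the downward-sloping AD curve, P falls and Y rises.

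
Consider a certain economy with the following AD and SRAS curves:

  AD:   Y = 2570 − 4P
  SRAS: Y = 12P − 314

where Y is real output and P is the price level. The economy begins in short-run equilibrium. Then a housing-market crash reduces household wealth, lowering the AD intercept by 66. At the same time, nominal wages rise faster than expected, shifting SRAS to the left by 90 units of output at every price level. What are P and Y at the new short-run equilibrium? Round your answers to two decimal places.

P = 181.75, Y = 1777.00

After both shocks: AD is Y = 2504 − 4P and SRAS is Y = 12P − 404.
Setting them equal: 2908 = 16P, so P = 181.75.
Substituting into AD, Y = 1777.00.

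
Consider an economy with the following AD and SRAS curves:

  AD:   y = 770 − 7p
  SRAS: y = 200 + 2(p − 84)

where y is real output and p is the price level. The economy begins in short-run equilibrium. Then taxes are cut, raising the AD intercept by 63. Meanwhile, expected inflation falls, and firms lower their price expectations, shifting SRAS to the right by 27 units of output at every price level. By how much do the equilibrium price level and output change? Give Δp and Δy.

After both shocks: AD is y = 833 − 7p and SRAS is y = 59 + 2p.
Setting them equal: 774 = 9p, so p = 86.
y = 833 − 7·86 = 231.
Initially p = 82, y = 196, so Δp = +4 and Δy = +35.

Δp = +4, Δy = +35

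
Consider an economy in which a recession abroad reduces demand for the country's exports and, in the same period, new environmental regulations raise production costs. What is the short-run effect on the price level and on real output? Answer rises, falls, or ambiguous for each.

Price level: ambiguous; output: falls

The first event is a negative demand shock: AD shifts left, which by itself pushes P down and Y down.
The second is an adverse supply shock: SRAS shifts left, which by itself pushes P up and Y down.
The two shocks push P in opposite directions, so the effect on P is ambiguous. Both shocks push Y down, so Y falls.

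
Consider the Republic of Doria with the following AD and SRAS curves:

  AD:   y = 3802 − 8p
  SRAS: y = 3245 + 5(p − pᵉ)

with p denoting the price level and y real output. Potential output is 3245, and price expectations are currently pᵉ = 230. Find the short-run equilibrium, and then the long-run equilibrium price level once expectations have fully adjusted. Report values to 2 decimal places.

Short run: with pᵉ = 230, SRAS is y = 2095 + 5p. Setting AD = SRAS gives 1707 = 13p, so p = 131.31 and y = 3802 − 8p = 2751.54.
Output 2751.54 is below potential 3245, so over time expected prices fall and SRAS shifts right until y returns to 3245.
Long run: y = 3245 on the AD curve gives 3245 = 3802 − 8p, so p = 69.63.

Short run: p = 131.31, y = 2751.54. Long run: p = 69.63.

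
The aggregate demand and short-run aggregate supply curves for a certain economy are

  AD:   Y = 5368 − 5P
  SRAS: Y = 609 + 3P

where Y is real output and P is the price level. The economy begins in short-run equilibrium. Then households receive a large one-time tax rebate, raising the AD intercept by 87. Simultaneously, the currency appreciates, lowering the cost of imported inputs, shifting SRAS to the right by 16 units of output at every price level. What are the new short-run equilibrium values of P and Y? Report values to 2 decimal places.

After both shocks: AD is Y = 5455 − 5P and SRAS is Y = 625 + 3P.
Setting them equal: 4830 = 8P, so P = 603.75.
Substituting into AD, Y = 2436.25.

P = 603.75, Y = 2436.25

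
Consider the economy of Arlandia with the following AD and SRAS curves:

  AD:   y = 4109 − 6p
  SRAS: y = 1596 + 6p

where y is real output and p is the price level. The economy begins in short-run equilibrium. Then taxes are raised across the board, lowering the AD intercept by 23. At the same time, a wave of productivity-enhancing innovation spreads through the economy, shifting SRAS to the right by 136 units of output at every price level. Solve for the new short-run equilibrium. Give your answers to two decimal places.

p = 196.17, y = 2909.00

After both shocks: AD is y = 4086 − 6p and SRAS is y = 1732 + 6p.
Setting them equal: 2354 = 12p, so p = 196.17.
Substituting into AD, y = 2909.00.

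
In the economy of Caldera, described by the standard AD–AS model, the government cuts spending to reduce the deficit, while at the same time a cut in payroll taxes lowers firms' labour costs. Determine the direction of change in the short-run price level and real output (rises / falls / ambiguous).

The first event is a negative demand shock: AD shifts left, which by itself pushes P down and Y down.
The second is a favourable supply shock: SRAS shifts right, which by itself pushes P down and Y up.
Both shocks push P down, so P falls. The two shocks push Y in opposite directions, so the effect on Y is ambiguous.

Price level: falls; output: ambiguous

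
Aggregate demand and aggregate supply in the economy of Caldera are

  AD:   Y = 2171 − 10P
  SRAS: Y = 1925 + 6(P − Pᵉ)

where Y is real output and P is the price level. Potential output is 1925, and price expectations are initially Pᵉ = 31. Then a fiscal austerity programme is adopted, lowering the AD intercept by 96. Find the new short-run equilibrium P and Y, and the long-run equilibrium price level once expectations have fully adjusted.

AD shifts left: new AD is Y = 2075 − 10P. With Pᵉ = 31, SRAS is Y = 1739 + 6P.
Short run: 2075 − 10P = 1739 + 6P gives 336 = 16P, so P = 21 and Y = 2075 − 10·21 = 1865.
Y = 1865 is below potential 1925; expectations adjust and SRAS shifts right until Y = 1925.
Long run: on the new AD curve, 1925 = 2075 − 10P gives P = 15.

Short run: P = 21, Y = 1865. Long run: P = 15.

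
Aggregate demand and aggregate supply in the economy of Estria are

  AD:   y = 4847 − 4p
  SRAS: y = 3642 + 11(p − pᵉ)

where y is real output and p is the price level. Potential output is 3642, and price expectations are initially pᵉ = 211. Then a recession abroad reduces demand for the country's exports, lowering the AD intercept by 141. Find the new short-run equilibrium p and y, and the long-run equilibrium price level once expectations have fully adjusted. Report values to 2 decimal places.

AD shifts left: new AD is y = 4706 − 4p. With pᵉ = 211, SRAS is y = 1321 + 11p.
Short run: 4706 − 4p = 1321 + 11p gives 3385 = 15p, so p = 225.67 and y = 4706 − 4p = 3803.33.
y = 3803.33 is above potential 3642; expectations adjust and SRAS shifts left until y = 3642.
Long run: on the new AD curve, 3642 = 4706 − 4p gives p = 266.00.

Short run: p = 225.67, y = 3803.33. Long run: p = 266.00.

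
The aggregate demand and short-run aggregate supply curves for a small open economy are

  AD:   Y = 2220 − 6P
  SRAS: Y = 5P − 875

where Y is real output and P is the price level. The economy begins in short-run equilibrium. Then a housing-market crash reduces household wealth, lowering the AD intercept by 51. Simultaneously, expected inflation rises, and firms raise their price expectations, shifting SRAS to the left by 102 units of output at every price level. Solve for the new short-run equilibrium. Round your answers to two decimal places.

After both shocks: AD is Y = 2169 − 6P and SRAS is Y = 5P − 977.
Setting them equal: 3146 = 11P, so P = 286.00.
Substituting into AD, Y = 453.00.

P = 286.00, Y = 453.00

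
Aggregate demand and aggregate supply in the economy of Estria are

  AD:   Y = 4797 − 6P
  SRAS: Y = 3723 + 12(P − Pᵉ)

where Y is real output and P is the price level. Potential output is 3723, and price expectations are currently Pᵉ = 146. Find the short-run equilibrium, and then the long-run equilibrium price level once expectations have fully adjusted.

Short run: with Pᵉ = 146, SRAS is Y = 1971 + 12P. Setting AD = SRAS gives 2826 = 18P, so P = 157 and Y = 4797 − 6·157 = 3855.
Output 3855 is above potential 3723, so over time expected prices rise and SRAS shifts left until Y returns to 3723.
Long run: Y = 3723 on the AD curve gives 3723 = 4797 − 6P, so P = 179.

Short run: P = 157, Y = 3855. Long run: P = 179.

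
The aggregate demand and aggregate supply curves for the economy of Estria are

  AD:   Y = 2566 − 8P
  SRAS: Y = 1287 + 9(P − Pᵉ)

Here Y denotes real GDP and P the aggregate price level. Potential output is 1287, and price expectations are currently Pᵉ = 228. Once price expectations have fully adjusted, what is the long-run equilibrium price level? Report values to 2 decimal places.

Short run: with Pᵉ = 228, SRAS is Y = 9P − 765. Setting AD = SRAS gives 3331 = 17P, so P = 195.94 and Y = 2566 − 8P = 998.47.
Output 998.47 is below potential 1287, so over time expected prices fall and SRAS shifts right until Y returns to 1287.
Long run: Y = 1287 on the AD curve gives 1287 = 2566 − 8P, so P = 159.88.

Long-run P = 159.88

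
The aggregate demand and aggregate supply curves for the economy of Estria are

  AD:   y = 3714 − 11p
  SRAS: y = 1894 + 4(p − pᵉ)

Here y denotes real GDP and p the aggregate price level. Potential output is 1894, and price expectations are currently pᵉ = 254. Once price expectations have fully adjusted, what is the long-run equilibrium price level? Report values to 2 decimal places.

Short run: with pᵉ = 254, SRAS is y = 878 + 4p. Setting AD = SRAS gives 2836 = 15p, so p = 189.07 and y = 3714 − 11p = 1634.27.
Output 1634.27 is below potential 1894, so over time expected prices fall and SRAS shifts right until y returns to 1894.
Long run: y = 1894 on the AD curve gives 1894 = 3714 − 11p, so p = 165.45.

Long-run p = 165.45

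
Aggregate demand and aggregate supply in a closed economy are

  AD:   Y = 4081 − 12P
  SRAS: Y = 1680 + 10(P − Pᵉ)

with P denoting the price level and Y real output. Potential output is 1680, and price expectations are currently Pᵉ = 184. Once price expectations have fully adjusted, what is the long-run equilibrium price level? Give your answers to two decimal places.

Long-run P = 200.08

Short run: with Pᵉ = 184, SRAS is Y = 10P − 160. Setting AD = SRAS gives 4241 = 22P, so P = 192.77 and Y = 4081 − 12P = 1767.73.
Output 1767.73 is above potential 1680, so over time expected prices rise and SRAS shifts left until Y returns to 1680.
Long run: Y = 1680 on the AD curve gives 1680 = 4081 − 12P, so P = 200.08.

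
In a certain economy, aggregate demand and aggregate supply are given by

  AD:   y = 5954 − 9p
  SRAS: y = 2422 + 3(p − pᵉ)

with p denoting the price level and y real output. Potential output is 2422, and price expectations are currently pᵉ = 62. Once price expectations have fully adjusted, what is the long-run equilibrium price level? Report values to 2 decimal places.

Long-run p = 392.44

Short run: with pᵉ = 62, SRAS is y = 2236 + 3p. Setting AD = SRAS gives 3718 = 12p, so p = 309.83 and y = 5954 − 9p = 3165.50.
Output 3165.50 is above potential 2422, so over time expected prices rise and SRAS shifts left until y returns to 2422.
Long run: y = 2422 on the AD curve gives 2422 = 5954 − 9p, so p = 392.44.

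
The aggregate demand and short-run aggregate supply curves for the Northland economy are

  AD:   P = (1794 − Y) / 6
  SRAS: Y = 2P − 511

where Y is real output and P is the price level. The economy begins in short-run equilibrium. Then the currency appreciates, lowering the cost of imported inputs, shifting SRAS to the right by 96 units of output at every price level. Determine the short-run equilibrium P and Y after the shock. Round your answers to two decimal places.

This is a positive supply shock: SRAS shifts right.
New SRAS: Y = 2P − 415.
Set AD = SRAS: 1794 − 6P = 2P − 415, so 2209 = 8P and P = 276.13.
Substituting into AD, Y = 137.25.

P = 276.13, Y = 137.25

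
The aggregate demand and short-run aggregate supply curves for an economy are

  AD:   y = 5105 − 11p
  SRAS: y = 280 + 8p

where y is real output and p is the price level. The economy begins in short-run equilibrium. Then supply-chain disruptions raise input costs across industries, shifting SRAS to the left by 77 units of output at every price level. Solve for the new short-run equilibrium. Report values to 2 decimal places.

This is a negative supply shock: SRAS shifts left.
New SRAS: y = 203 + 8p.
Set AD = SRAS: 5105 − 11p = 203 + 8p, so 4902 = 19p and p = 258.00.
Substituting into AD, y = 2267.00.

p = 258.00, y = 2267.00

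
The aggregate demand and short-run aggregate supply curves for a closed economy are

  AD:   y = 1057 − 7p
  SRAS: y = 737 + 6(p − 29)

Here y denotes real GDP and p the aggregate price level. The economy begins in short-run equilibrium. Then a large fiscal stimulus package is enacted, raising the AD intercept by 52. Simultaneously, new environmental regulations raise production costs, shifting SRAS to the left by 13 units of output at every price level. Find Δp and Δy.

After both shocks: AD is y = 1109 − 7p and SRAS is y = 550 + 6p.
Setting them equal: 559 = 13p, so p = 43.
y = 1109 − 7·43 = 808.
Initially p = 38, y = 791, so Δp = +5 and Δy = +17.

Δp = +5, Δy = +17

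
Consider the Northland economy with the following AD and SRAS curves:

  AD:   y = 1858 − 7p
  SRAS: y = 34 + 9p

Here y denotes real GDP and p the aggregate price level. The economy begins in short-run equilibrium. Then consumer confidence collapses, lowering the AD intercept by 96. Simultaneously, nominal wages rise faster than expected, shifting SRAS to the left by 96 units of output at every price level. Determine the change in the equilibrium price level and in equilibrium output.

Δp = +0, Δy = -96

After both shocks: AD is y = 1762 − 7p and SRAS is y = 9p − 62.
Setting them equal: 1824 = 16p, so p = 114.
y = 1762 − 7·114 = 964.
Initially p = 114, y = 1060, so Δp = +0 and Δy = -96.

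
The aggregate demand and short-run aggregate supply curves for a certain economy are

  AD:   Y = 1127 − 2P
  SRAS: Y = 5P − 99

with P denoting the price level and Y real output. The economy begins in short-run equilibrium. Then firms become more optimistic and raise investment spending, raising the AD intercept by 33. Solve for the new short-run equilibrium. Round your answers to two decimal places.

This is a positive demand shock: AD shifts right.
New AD: Y = 1160 − 2P.
Set AD = SRAS: 1160 − 2P = 5P − 99, so 1259 = 7P and P = 179.86.
Substituting into AD, Y = 800.29.

P = 179.86, Y = 800.29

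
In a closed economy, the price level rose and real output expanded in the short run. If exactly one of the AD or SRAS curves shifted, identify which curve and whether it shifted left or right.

P rose and Y rose. An AD shift moves P and Y in the same direction; an SRAS shift moves them in opposite directions.
Here P and Y moved in the same direction, so the AD curve shifted.
Since Y rose, AD shifted right.

AD shifted right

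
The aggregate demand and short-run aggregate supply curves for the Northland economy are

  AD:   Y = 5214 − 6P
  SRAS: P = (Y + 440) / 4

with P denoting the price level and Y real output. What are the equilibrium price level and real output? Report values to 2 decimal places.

Rearrange SRAS to Y = 4P − 440.
Set AD = SRAS: 5214 − 6P = 4P − 440, so 5654 = 10P and P = 565.40.
Substituting into AD, Y = 5214 − 6P = 1821.60.

P = 565.40, Y = 1821.60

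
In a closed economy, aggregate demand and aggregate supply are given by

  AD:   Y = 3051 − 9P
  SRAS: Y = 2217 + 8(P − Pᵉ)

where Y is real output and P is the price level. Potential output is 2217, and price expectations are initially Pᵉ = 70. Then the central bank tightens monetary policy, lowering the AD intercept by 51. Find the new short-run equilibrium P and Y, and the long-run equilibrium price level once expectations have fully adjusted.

Short run: P = 79, Y = 2289. Long run: P = 87.

AD shifts left: new AD is Y = 3000 − 9P. With Pᵉ = 70, SRAS is Y = 1657 + 8P.
Short run: 3000 − 9P = 1657 + 8P gives 1343 = 17P, so P = 79 and Y = 3000 − 9·79 = 2289.
Y = 2289 is above potential 2217; expectations adjust and SRAS shifts left until Y = 2217.
Long run: on the new AD curve, 2217 = 3000 − 9P gives P = 87.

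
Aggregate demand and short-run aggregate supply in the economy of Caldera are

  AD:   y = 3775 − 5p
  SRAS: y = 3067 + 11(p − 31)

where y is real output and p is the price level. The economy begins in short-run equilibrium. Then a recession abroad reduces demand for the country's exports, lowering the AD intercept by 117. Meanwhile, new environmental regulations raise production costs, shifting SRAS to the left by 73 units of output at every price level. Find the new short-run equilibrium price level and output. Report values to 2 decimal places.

p = 62.81, y = 3343.94

After both shocks: AD is y = 3658 − 5p and SRAS is y = 2653 + 11p.
Setting them equal: 1005 = 16p, so p = 62.81.
Substituting into AD, y = 3343.94.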